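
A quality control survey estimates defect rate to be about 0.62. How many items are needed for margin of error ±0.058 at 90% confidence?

n = z²p(1-p)/E² = 1.645²×0.62×0.38/0.058² = 189.5 → n = 190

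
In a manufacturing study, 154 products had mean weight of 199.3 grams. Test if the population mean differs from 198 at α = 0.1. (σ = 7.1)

z = (x̄ - μ₀)/(σ/√n) = (199.3 - 198)/(7.1/√154) = 2.272. Critical value: ±1.645. Since |2.272| > 1.645, Reject H₀.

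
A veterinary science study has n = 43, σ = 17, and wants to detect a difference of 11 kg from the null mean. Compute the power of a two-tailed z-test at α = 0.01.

SE = σ/√n = 17/√43 = 2.592. Non-centrality λ = d/SE = 11/2.592 = 4.243. Power ≈ Φ(λ - z_{α/2}) = Φ(4.243 - 2.576) = Φ(1.667) = 0.952.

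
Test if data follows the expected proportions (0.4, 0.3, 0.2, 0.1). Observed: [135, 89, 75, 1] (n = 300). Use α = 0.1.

Expected: [120.0, 90.0, 60.0, 30.0]. χ² = 33.669. df = 3, critical = 6.251. Reject H₀.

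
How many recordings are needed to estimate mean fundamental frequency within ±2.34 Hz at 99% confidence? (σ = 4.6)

n = (z*σ/E)² = (2.576×4.6/2.34)² = 25.6 → n = 26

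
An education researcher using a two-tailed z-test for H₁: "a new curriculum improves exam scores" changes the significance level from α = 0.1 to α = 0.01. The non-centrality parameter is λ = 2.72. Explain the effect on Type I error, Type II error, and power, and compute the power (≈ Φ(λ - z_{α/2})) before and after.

Decreasing α from 0.1 to 0.01:
• Type I error rate decreases (α is the Type I rate by definition).
• Critical value moves from z_{α/2} = 1.645 to 2.576, so power = Φ(λ - z_{α/2}) goes from Φ(2.72 - 1.645) = 0.859 to Φ(2.72 - 2.576) = 0.557.
• Type II error rate β = 1 - power therefore increases (0.141 → 0.443).
Appropriate when false positives are costly — here, adopting a curriculum that gives no real benefit — disruption for nothing.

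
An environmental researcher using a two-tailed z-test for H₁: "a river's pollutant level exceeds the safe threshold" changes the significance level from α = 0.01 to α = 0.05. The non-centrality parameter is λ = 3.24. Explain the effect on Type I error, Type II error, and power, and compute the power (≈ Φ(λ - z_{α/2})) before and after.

Increasing α from 0.01 to 0.05:
• Type I error rate increases (α is the Type I rate by definition).
• Critical value moves from z_{α/2} = 2.576 to 1.96, so power = Φ(λ - z_{α/2}) goes from Φ(3.24 - 2.576) = 0.747 to Φ(3.24 - 1.96) = 0.9.
• Type II error rate β = 1 - power therefore decreases (0.253 → 0.1).
Appropriate when false negatives are costly — here, allowing unsafe pollution to continue.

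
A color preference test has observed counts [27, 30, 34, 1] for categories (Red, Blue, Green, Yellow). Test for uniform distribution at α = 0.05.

Expected = 23 each. χ² = Σ(O-E)²/E = 29.13. df = 3, critical value = 7.815. Reject H₀.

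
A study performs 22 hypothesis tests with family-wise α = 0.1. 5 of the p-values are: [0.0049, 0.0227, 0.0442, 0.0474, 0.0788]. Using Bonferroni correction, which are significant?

Bonferroni α = 0.1/22 = 0.00455. None of the given p-values are significant.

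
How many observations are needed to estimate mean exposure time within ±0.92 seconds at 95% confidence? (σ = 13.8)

n = (z*σ/E)² = (1.96×13.8/0.92)² = 864.4 → n = 865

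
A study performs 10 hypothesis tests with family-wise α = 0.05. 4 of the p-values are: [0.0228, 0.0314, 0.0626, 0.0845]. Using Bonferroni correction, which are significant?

Bonferroni α = 0.05/10 = 0.005. None of the given p-values are significant.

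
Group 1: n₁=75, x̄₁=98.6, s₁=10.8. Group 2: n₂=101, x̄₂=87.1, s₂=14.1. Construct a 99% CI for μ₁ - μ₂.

Difference = 11.5. SE = √(10.8²/75 + 14.1²/101) = 1.877. CI = (6.66, 16.34)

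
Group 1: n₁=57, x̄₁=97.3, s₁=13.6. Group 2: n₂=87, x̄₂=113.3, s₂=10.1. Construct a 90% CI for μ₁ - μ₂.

Difference = -16.0. SE = √(13.6²/57 + 10.1²/87) = 2.102. CI = (-19.46, -12.54)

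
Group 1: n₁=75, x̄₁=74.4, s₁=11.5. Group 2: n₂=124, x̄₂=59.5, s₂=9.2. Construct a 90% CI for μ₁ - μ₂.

Difference = 14.9. SE = √(11.5²/75 + 9.2²/124) = 1.564. CI = (12.33, 17.47)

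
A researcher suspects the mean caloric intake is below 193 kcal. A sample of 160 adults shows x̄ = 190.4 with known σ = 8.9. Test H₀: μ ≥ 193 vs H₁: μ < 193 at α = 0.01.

z = -3.695. Critical value: -2.33. Reject H₀.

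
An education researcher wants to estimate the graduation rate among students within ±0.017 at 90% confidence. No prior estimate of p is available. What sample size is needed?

Conservative approach: use p = 0.5 (maximizes p(1-p) = 0.25). n = z²(0.25)/E² = 1.645²×0.25/0.017² = 2340.9 → n = 2341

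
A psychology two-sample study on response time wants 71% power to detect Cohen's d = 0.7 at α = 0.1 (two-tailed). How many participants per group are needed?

z_{α/2} = 1.645, z_β = Φ⁻¹(0.71) = 0.553. For medium effect (d = 0.7): n per group = 2(z_{α/2} + z_β)²/d² = 2(1.645 + 0.553)²/0.7² = 19.7 → 20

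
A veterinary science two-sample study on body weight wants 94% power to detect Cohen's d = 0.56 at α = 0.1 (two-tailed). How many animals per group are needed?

z_{α/2} = 1.645, z_β = Φ⁻¹(0.94) = 1.555. For medium effect (d = 0.56): n per group = 2(z_{α/2} + z_β)²/d² = 2(1.645 + 1.555)²/0.56² = 65.3 → 66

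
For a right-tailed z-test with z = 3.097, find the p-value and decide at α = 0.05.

p = P(Z > 3.097) = 1 - Φ(3.097) ≈ 0.001. Since p < 0.05, reject H₀ (significant) at α = 0.05.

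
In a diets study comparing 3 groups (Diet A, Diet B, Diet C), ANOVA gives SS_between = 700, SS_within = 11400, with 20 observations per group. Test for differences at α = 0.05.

df_between = 2, df_within = 57. F = MS_between/MS_within = 350.0/200.0 = 1.75. F_crit ≈ 3.159. Fail to reject H₀.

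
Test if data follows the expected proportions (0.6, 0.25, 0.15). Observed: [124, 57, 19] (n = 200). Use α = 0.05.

Expected: [120.0, 50.0, 30.0]. χ² = 5.147. df = 2, critical = 5.991. Fail to reject H₀.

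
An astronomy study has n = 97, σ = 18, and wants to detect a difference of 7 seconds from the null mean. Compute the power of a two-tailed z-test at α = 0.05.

SE = σ/√n = 18/√97 = 1.828. Non-centrality λ = d/SE = 7/1.828 = 3.83. Power ≈ Φ(λ - z_{α/2}) = Φ(3.83 - 1.96) = Φ(1.87) = 0.969.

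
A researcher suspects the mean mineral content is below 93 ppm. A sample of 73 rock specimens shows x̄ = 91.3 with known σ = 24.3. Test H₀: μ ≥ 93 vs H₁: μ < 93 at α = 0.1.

z = -0.598. Critical value: -1.28. Fail to reject H₀.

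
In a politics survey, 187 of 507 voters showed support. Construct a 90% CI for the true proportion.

p̂ = 0.369. CI = p̂ ± z*√(p̂(1-p̂)/n) = (0.334, 0.404)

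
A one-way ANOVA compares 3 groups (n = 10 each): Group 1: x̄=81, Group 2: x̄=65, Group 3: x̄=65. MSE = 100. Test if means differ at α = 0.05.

Grand mean = 70.33. SS_between = 1706.67, MS_between = 853.33. F = 8.533, F_crit ≈ 3.354. Reject H₀.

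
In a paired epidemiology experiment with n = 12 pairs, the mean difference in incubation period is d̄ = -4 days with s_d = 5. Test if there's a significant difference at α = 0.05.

t = d̄/(s_d/√n) = -4/(5/√12) = -2.771. df = 11, critical t = ±2.201. Reject H₀.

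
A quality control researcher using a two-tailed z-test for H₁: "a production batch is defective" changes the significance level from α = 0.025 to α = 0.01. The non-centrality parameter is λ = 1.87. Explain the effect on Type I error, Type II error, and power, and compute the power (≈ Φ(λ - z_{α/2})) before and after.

Decreasing α from 0.025 to 0.01:
• Type I error rate decreases (α is the Type I rate by definition).
• Critical value moves from z_{α/2} = 2.241 to 2.576, so power = Φ(λ - z_{α/2}) goes from Φ(1.87 - 2.241) = 0.355 to Φ(1.87 - 2.576) = 0.24.
• Type II error rate β = 1 - power therefore increases (0.645 → 0.76).
Appropriate when false positives are costly — here, scrapping a good batch — wasted material and cost for no reason.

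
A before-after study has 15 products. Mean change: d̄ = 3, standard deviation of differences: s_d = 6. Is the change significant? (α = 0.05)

t = d̄/(s_d/√n) = 3/(6/√15) = 1.936. df = 14, critical t = ±2.145. Fail to reject H₀.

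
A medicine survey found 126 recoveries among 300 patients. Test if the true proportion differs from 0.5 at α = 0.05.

p̂ = 0.42, p₀ = 0.5. z = (p̂ - p₀)/√(p₀(1-p₀)/n) = -2.771. Critical: ±1.96. Reject H₀.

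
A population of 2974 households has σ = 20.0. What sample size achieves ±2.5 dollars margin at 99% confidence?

Without FPC: n₀ = (2.576×20.0/2.5)² = 424.69. With FPC: n = n₀N/(n₀+N-1) = 371.7 → n = 372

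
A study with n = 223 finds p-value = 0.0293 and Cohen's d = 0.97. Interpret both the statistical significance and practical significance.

Statistically significant (p = 0.0293 < 0.05). Cohen's d = 0.97 indicates a large effect size. Both statistical and practical significance should be considered.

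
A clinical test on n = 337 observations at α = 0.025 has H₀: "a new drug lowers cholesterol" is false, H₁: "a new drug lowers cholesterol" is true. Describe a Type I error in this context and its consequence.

Type I error: rejecting H₀ when it is true — concluding that a new drug lowers cholesterol when in fact it is not. Consequence: approving an ineffective drug — patients take a useless medication and may skip effective alternatives.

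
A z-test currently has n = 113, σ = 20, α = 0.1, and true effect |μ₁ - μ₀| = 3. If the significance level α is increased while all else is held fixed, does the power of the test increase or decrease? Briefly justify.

Power increases: a larger α lowers the critical value, so more of the H₁ sampling distribution falls in the rejection region.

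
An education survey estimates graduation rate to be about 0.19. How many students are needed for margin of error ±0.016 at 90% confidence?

n = z²p(1-p)/E² = 1.645²×0.19×0.81/0.016² = 1626.8 → n = 1627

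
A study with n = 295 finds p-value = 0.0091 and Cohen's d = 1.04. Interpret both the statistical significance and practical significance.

Statistically significant (p = 0.0091 < 0.05). Cohen's d = 1.04 indicates a large effect size. Both statistical and practical significance should be considered.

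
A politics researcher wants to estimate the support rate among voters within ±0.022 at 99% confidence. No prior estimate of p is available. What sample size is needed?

Conservative approach: use p = 0.5 (maximizes p(1-p) = 0.25). n = z²(0.25)/E² = 2.576²×0.25/0.022² = 3427.6 → n = 3428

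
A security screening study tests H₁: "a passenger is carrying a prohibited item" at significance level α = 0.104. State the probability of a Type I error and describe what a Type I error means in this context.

P(Type I error) = α = 0.104. A Type I error is rejecting H₀ when H₀ is actually true (false positive) — here, concluding that a passenger is carrying a prohibited item when in fact this is not the case. Consequence: detaining an innocent passenger — delay and inconvenience.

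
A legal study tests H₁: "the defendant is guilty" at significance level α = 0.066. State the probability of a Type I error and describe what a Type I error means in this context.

P(Type I error) = α = 0.066. A Type I error is rejecting H₀ when H₀ is actually true (false positive) — here, concluding that the defendant is guilty when in fact this is not the case. Consequence: convicting an innocent person.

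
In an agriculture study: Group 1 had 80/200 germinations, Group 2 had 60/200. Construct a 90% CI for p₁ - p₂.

p̂₁ = 0.4, p̂₂ = 0.3. Difference = 0.1. CI = (0.022, 0.178)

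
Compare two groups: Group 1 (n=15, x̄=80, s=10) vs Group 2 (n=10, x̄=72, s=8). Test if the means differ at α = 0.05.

Pooled sp = 9.27. t = 2.114, df = 23. Critical t = ±2.069. Reject H₀.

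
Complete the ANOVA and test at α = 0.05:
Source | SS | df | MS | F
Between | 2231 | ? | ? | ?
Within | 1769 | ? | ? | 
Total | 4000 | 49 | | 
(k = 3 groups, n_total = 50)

df_between = 2, df_within = 47. MS_between = 1115.5, MS_within = 37.64. F = 29.637, F_crit ≈ 3.195. Reject H₀.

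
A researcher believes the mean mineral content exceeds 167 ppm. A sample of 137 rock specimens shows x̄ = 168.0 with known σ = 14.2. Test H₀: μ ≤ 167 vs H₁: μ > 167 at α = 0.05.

z = 0.824. Critical value: 1.645. Fail to reject H₀.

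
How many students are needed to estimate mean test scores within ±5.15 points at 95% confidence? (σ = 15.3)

n = (z*σ/E)² = (1.96×15.3/5.15)² = 33.9 → n = 34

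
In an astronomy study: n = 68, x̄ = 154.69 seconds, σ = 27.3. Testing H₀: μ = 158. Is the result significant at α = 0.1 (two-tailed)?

z = (154.69 - 158)/(27.3/√68) = -1.0. Since |z| ≤ 1.645, not significant at α = 0.1.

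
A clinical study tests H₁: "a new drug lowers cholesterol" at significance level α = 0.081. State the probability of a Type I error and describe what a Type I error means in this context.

P(Type I error) = α = 0.081. A Type I error is rejecting H₀ when H₀ is actually true (false positive) — here, concluding that a new drug lowers cholesterol when in fact this is not the case. Consequence: approving an ineffective drug — patients take a useless medication and may skip effective alternatives.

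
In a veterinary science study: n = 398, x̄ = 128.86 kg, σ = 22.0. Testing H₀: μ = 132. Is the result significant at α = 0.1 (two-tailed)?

z = (128.86 - 132)/(22.0/√398) = -2.847. Since |z| > 1.645, significant at α = 0.1.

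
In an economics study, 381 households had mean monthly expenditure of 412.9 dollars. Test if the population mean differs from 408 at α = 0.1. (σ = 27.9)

z = (x̄ - μ₀)/(σ/√n) = (412.9 - 408)/(27.9/√381) = 3.428. Critical value: ±1.645. Since |3.428| > 1.645, Reject H₀.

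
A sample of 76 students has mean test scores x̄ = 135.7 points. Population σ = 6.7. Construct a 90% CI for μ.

CI = x̄ ± z*(σ/√n) = 135.7 ± 1.645(6.7/√76) = 135.7 ± 1.26 = (134.44, 136.96)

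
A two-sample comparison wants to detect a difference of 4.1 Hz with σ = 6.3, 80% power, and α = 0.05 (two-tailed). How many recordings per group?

n per group = 2(z_α/2 + z_β)²σ²/d² = 2×(1.96 + 0.84)²×6.3²/4.1² = 37.02 → n = 38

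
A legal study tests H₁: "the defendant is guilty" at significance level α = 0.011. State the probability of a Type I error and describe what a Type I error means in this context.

P(Type I error) = α = 0.011. A Type I error is rejecting H₀ when H₀ is actually true (false positive) — here, concluding that the defendant is guilty when in fact this is not the case. Consequence: convicting an innocent person.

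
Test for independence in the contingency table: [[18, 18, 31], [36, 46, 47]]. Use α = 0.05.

χ² = 2.133. df = 2, critical = 5.991. Fail to reject H₀. No evidence of dependence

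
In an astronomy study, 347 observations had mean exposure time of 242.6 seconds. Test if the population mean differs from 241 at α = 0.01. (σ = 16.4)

z = (x̄ - μ₀)/(σ/√n) = (242.6 - 241)/(16.4/√347) = 1.817. Critical value: ±2.576. Since |1.817| ≤ 2.576, Fail to reject H₀.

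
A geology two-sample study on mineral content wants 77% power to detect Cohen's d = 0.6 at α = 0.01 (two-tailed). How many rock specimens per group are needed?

z_{α/2} = 2.576, z_β = Φ⁻¹(0.77) = 0.739. For medium effect (d = 0.6): n per group = 2(z_{α/2} + z_β)²/d² = 2(2.576 + 0.739)²/0.6² = 61.1 → 62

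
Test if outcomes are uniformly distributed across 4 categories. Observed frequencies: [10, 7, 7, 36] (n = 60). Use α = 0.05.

Expected = 15 each. χ² = Σ(O-E)²/E = 39.6. df = 3, critical value = 7.815. Reject H₀.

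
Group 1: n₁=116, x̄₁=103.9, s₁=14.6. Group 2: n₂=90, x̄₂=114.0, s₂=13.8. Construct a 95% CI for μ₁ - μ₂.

Difference = -10.1. SE = √(14.6²/116 + 13.8²/90) = 1.988. CI = (-14.0, -6.2)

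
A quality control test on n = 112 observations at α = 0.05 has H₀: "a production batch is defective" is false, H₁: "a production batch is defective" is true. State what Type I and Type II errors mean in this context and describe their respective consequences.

Type I (false positive): concluding that a production batch is defective when it is not — scrapping a good batch — wasted material and cost for no reason. Type II (false negative): failing to conclude that a production batch is defective when it is — shipping a defective batch — faulty products reach customers. Which is costlier depends on domain priorities and is a judgement call rather than a statistical fact.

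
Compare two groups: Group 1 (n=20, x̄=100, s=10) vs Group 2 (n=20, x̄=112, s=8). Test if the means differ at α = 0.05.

Pooled sp = 9.06. t = -4.191, df = 38. Critical t = ±2.024. Reject H₀.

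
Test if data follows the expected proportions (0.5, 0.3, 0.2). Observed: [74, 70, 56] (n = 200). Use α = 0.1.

Expected: [100.0, 60.0, 40.0]. χ² = 14.827. df = 2, critical = 4.605. Reject H₀.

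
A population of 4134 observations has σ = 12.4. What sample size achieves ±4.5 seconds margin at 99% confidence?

Without FPC: n₀ = (2.576×12.4/4.5)² = 50.386. With FPC: n = n₀N/(n₀+N-1) = 49.8 → n = 50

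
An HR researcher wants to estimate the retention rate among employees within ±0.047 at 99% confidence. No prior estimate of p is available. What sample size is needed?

Conservative approach: use p = 0.5 (maximizes p(1-p) = 0.25). n = z²(0.25)/E² = 2.576²×0.25/0.047² = 751.0 → n = 751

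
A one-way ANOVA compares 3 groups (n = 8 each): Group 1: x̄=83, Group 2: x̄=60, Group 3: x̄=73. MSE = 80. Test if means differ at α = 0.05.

Grand mean = 72.0. SS_between = 2128.0, MS_between = 1064.0. F = 13.3, F_crit ≈ 3.467. Reject H₀.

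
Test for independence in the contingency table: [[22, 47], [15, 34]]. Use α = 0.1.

χ² = 0.022. df = 1, critical = 2.706. Fail to reject H₀. No evidence of dependence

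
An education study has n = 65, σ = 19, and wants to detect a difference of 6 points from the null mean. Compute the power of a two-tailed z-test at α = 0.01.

SE = σ/√n = 19/√65 = 2.357. Non-centrality λ = d/SE = 6/2.357 = 2.546. Power ≈ Φ(λ - z_{α/2}) = Φ(2.546 - 2.576) = Φ(-0.03) = 0.488.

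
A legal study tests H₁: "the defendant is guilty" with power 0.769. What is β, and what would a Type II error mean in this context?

β = 1 - power = 1 - 0.769 = 0.231. A Type II error is failing to reject H₀ when H₀ is false (false negative) — here, failing to conclude that the defendant is guilty when in fact it is true. Consequence: acquitting a guilty person.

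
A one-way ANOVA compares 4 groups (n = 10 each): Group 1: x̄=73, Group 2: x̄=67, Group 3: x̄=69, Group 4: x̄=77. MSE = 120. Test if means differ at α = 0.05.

Grand mean = 71.5. SS_between = 590.0, MS_between = 196.67. F = 1.639, F_crit ≈ 2.866. Fail to reject H₀.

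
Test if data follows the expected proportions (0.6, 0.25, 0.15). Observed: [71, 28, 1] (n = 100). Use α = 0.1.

Expected: [60.0, 25.0, 15.0]. χ² = 15.443. df = 2, critical = 4.605. Reject H₀.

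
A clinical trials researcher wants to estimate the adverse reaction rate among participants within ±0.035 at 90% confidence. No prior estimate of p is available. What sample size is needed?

Conservative approach: use p = 0.5 (maximizes p(1-p) = 0.25). n = z²(0.25)/E² = 1.645²×0.25/0.035² = 552.2 → n = 553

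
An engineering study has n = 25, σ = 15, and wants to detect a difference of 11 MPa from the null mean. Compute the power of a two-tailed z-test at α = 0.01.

SE = σ/√n = 15/√25 = 3.0. Non-centrality λ = d/SE = 11/3.0 = 3.667. Power ≈ Φ(λ - z_{α/2}) = Φ(3.667 - 2.576) = Φ(1.091) = 0.862.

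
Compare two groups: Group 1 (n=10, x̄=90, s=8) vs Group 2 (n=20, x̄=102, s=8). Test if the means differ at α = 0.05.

Pooled sp = 8.0. t = -3.873, df = 28. Critical t = ±2.048. Reject H₀.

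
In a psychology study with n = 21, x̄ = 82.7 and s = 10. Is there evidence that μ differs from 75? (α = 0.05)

t = (x̄ - μ₀)/(s/√n) = (82.7 - 75)/(10/√21) = 3.529. df = 20, critical t = ±2.086. Reject H₀.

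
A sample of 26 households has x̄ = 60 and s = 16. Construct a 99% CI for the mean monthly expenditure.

CI = x̄ ± t*(s/√n) = 60 ± 2.787(16/√26) = (51.25, 68.75)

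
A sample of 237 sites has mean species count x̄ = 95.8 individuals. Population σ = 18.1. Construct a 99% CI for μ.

CI = x̄ ± z*(σ/√n) = 95.8 ± 2.576(18.1/√237) = 95.8 ± 3.03 = (92.77, 98.83)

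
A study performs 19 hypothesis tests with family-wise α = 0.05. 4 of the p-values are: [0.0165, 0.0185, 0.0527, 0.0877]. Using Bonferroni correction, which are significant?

Bonferroni α = 0.05/19 = 0.00263. None of the given p-values are significant.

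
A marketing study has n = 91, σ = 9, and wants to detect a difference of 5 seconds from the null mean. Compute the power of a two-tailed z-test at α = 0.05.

SE = σ/√n = 9/√91 = 0.943. Non-centrality λ = d/SE = 5/0.943 = 5.3. Power ≈ Φ(λ - z_{α/2}) = Φ(5.3 - 1.96) = Φ(3.34) = 1.0.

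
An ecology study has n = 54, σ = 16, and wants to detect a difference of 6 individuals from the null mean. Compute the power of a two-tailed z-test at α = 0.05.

SE = σ/√n = 16/√54 = 2.177. Non-centrality λ = d/SE = 6/2.177 = 2.756. Power ≈ Φ(λ - z_{α/2}) = Φ(2.756 - 1.96) = Φ(0.796) = 0.787.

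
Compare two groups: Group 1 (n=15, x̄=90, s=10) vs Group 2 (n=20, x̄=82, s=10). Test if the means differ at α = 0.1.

Pooled sp = 10.0. t = 2.342, df = 33. Critical t = ±1.692. Reject H₀.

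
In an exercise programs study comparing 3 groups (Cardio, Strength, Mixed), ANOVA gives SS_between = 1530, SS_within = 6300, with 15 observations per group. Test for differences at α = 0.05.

df_between = 2, df_within = 42. F = MS_between/MS_within = 765.0/150.0 = 5.1. F_crit ≈ 3.22. Reject H₀. At least one mean differs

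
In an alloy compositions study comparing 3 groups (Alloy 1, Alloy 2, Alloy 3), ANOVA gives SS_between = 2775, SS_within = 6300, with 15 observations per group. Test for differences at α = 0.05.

df_between = 2, df_within = 42. F = MS_between/MS_within = 1387.5/150.0 = 9.25. F_crit ≈ 3.22. Reject H₀. At least one mean differs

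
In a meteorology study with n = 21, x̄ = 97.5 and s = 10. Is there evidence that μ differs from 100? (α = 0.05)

t = (x̄ - μ₀)/(s/√n) = (97.5 - 100)/(10/√21) = -1.146. df = 20, critical t = ±2.086. Fail to reject H₀.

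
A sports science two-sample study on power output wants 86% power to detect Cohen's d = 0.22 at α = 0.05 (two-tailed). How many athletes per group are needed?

z_{α/2} = 1.96, z_β = Φ⁻¹(0.86) = 1.08. For small effect (d = 0.22): n per group = 2(z_{α/2} + z_β)²/d² = 2(1.96 + 1.08)²/0.22² = 381.9 → 382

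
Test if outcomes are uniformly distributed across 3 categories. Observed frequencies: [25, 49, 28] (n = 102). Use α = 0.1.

Expected = 34 each. χ² = Σ(O-E)²/E = 10.059. df = 2, critical value = 4.605. Reject H₀.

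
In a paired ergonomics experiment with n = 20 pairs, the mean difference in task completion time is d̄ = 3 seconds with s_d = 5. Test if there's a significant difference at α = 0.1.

t = d̄/(s_d/√n) = 3/(5/√20) = 2.683. df = 19, critical t = ±1.729. Reject H₀.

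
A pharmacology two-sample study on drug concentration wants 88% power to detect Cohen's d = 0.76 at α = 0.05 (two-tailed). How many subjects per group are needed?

z_{α/2} = 1.96, z_β = Φ⁻¹(0.88) = 1.175. For medium effect (d = 0.76): n per group = 2(z_{α/2} + z_β)²/d² = 2(1.96 + 1.175)²/0.76² = 34.03 → 35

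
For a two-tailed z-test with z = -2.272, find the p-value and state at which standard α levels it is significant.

p = 2·P(Z > |-2.272|) = 2·(1 - Φ(2.272)) ≈ 0.0231. Significant at α = 0.1; Significant at α = 0.05.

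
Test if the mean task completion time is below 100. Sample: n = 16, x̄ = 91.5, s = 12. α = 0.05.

t = (91.5 - 100)/(12/√16) = -2.833, df = 15. Critical t = -1.753. Reject H₀.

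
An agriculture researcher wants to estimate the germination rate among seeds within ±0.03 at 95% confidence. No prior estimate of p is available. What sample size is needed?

Conservative approach: use p = 0.5 (maximizes p(1-p) = 0.25). n = z²(0.25)/E² = 1.96²×0.25/0.03² = 1067.1 → n = 1068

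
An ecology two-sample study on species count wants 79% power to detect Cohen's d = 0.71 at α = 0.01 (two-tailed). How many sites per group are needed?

z_{α/2} = 2.576, z_β = Φ⁻¹(0.79) = 0.806. For medium effect (d = 0.71): n per group = 2(z_{α/2} + z_β)²/d² = 2(2.576 + 0.806)²/0.71² = 45.4 → 46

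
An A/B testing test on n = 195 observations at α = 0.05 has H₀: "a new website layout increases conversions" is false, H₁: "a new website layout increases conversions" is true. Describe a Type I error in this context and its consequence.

Type I error: rejecting H₀ when it is true — concluding that a new website layout increases conversions when in fact it is not. Consequence: rolling out a layout that doesn't actually help — wasted engineering effort.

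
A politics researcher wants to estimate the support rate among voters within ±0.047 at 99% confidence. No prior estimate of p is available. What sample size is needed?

Conservative approach: use p = 0.5 (maximizes p(1-p) = 0.25). n = z²(0.25)/E² = 2.576²×0.25/0.047² = 751.0 → n = 751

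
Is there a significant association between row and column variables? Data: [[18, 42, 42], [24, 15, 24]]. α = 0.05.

χ² = 9.89. df = 2, critical = 5.991. Reject H₀. Variables are dependent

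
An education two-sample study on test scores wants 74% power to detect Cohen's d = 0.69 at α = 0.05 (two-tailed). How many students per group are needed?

z_{α/2} = 1.96, z_β = Φ⁻¹(0.74) = 0.643. For medium effect (d = 0.69): n per group = 2(z_{α/2} + z_β)²/d² = 2(1.96 + 0.643)²/0.69² = 28.5 → 29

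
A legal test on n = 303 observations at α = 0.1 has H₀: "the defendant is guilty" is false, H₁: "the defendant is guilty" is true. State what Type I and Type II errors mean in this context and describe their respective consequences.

Type I (false positive): concluding that the defendant is guilty when it is not — convicting an innocent person. Type II (false negative): failing to conclude that the defendant is guilty when it is — acquitting a guilty person. Which is costlier depends on domain priorities and is a judgement call rather than a statistical fact.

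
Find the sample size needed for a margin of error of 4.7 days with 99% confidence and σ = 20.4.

n = (z*σ/E)² = (2.576×20.4/4.7)² = 125.01 → n = 126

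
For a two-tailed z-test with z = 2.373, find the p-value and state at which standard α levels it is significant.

p = 2·P(Z > |2.373|) = 2·(1 - Φ(2.373)) ≈ 0.0176. Significant at α = 0.1; Significant at α = 0.05.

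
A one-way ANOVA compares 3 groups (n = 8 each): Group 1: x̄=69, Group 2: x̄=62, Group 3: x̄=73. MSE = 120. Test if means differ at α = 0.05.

Grand mean = 68.0. SS_between = 496.0, MS_between = 248.0. F = 2.067, F_crit ≈ 3.467. Fail to reject H₀.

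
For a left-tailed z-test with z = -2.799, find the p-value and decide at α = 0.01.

p = P(Z < -2.799) = Φ(-2.799) ≈ 0.0026. Since p < 0.01, reject H₀ (significant) at α = 0.01.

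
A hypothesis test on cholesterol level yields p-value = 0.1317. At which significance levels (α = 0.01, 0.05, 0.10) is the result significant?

p = 0.1317. Not significant at any of the given levels.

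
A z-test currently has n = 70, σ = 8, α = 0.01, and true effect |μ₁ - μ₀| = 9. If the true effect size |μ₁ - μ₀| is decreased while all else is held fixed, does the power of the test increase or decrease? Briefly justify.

Power decreases: a smaller true effect decreases the non-centrality λ = |μ₁ - μ₀|/(σ/√n).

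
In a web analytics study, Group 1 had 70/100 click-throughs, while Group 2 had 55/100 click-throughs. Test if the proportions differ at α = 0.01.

p̂₁ = 0.7, p̂₂ = 0.55, pooled p̂ = 0.625. z = 2.191. Critical: ±2.576. Fail to reject H₀.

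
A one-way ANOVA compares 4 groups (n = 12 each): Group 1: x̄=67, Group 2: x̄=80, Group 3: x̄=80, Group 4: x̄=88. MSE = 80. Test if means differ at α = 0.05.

Grand mean = 78.75. SS_between = 2721.0, MS_between = 907.0. F = 11.338, F_crit ≈ 2.816. Reject H₀.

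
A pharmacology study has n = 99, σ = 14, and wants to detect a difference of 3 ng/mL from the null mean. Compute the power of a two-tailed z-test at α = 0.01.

SE = σ/√n = 14/√99 = 1.407. Non-centrality λ = d/SE = 3/1.407 = 2.132. Power ≈ Φ(λ - z_{α/2}) = Φ(2.132 - 2.576) = Φ(-0.444) = 0.329.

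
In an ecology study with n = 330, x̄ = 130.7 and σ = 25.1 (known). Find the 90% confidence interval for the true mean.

CI = x̄ ± z*(σ/√n) = 130.7 ± 1.645(25.1/√330) = 130.7 ± 2.27 = (128.43, 132.97)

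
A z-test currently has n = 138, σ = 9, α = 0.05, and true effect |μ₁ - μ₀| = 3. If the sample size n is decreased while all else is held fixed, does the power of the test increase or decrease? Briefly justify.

Power decreases: a smaller n inflates the standard error σ/√n, pulling the sampling distribution under H₁ back toward the critical value.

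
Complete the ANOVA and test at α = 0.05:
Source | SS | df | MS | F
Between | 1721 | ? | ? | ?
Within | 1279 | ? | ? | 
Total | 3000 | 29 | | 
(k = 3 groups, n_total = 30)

df_between = 2, df_within = 27. MS_between = 860.5, MS_within = 47.37. F = 18.165, F_crit ≈ 3.354. Reject H₀.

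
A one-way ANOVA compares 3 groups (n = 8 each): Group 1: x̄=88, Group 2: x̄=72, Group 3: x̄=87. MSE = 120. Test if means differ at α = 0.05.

Grand mean = 82.33. SS_between = 1285.33, MS_between = 642.67. F = 5.356, F_crit ≈ 3.467. Reject H₀.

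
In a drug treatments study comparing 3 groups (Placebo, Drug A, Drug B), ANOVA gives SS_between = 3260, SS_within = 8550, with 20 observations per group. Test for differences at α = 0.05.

df_between = 2, df_within = 57. F = MS_between/MS_within = 1630.0/150.0 = 10.867. F_crit ≈ 3.159. Reject H₀. At least one mean differs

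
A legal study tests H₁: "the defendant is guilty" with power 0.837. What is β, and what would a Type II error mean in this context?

β = 1 - power = 1 - 0.837 = 0.163. A Type II error is failing to reject H₀ when H₀ is false (false negative) — here, failing to conclude that the defendant is guilty when in fact it is true. Consequence: acquitting a guilty person.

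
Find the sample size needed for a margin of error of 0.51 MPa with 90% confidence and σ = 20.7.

n = (z*σ/E)² = (1.645×20.7/0.51)² = 4457.9 → n = 4458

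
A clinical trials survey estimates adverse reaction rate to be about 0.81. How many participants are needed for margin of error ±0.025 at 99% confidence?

n = z²p(1-p)/E² = 2.576²×0.81×0.19/0.025² = 1634.0 → n = 1634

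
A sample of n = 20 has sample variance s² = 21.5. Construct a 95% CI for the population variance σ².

df = 19. χ²_{0.025} = 32.852, χ²_{0.975} = 8.907. CI for σ² = ((n-1)s²/χ²_{α/2}, (n-1)s²/χ²_{1-α/2}) = (19·21.5/32.852, 19·21.5/8.907) = (12.43, 45.86)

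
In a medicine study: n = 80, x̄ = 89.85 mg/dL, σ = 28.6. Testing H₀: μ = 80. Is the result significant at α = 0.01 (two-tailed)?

z = (89.85 - 80)/(28.6/√80) = 3.08. Since |z| > 2.576, significant at α = 0.01.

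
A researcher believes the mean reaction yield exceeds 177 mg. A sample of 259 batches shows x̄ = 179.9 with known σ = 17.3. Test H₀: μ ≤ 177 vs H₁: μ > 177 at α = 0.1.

z = 2.698. Critical value: 1.28. Reject H₀.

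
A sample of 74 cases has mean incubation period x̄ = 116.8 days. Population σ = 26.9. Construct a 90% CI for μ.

CI = x̄ ± z*(σ/√n) = 116.8 ± 1.645(26.9/√74) = 116.8 ± 5.14 = (111.66, 121.94)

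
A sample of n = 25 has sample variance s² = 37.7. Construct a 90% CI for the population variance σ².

df = 24. χ²_{0.05} = 36.415, χ²_{0.95} = 13.848. CI for σ² = ((n-1)s²/χ²_{α/2}, (n-1)s²/χ²_{1-α/2}) = (24·37.7/36.415, 24·37.7/13.848) = (24.85, 65.34)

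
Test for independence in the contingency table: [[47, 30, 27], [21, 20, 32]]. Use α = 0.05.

χ² = 7.155. df = 2, critical = 5.991. Reject H₀. Variables are dependent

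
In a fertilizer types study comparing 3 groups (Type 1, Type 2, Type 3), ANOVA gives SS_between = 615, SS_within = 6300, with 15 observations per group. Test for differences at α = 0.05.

df_between = 2, df_within = 42. F = MS_between/MS_within = 307.5/150.0 = 2.05. F_crit ≈ 3.22. Fail to reject H₀.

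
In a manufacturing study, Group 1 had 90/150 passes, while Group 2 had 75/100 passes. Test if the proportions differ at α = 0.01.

p̂₁ = 0.6, p̂₂ = 0.75, pooled p̂ = 0.66. z = -2.453. Critical: ±2.576. Fail to reject H₀.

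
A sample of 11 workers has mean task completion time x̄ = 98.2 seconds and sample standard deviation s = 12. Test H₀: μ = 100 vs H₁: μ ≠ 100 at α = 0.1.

t = (x̄ - μ₀)/(s/√n) = (98.2 - 100)/(12/√11) = -0.497. df = 10, critical t = ±1.812. Fail to reject H₀.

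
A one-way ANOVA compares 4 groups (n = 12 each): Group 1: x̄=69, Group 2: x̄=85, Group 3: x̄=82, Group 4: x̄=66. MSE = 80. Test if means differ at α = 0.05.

Grand mean = 75.5. SS_between = 3180.0, MS_between = 1060.0. F = 13.25, F_crit ≈ 2.816. Reject H₀.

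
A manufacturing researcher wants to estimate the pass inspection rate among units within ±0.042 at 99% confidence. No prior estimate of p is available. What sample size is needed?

Conservative approach: use p = 0.5 (maximizes p(1-p) = 0.25). n = z²(0.25)/E² = 2.576²×0.25/0.042² = 940.4 → n = 941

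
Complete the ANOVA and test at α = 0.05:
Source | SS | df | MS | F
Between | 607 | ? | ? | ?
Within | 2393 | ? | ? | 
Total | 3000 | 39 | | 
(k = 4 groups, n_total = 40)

df_between = 3, df_within = 36. MS_between = 202.33, MS_within = 66.47. F = 3.044, F_crit ≈ 2.866. Reject H₀.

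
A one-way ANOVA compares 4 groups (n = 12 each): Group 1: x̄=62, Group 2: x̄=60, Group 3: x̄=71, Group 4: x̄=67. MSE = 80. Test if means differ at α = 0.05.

Grand mean = 65.0. SS_between = 888.0, MS_between = 296.0. F = 3.7, F_crit ≈ 2.816. Reject H₀.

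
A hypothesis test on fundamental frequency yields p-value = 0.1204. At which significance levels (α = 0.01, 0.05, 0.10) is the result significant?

p = 0.1204. Not significant at any of the given levels.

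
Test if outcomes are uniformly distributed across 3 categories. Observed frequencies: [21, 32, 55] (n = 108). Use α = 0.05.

Expected = 36 each. χ² = Σ(O-E)²/E = 16.722. df = 2, critical value = 5.991. Reject H₀.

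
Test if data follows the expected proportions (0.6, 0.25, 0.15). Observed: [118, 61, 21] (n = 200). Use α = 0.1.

Expected: [120.0, 50.0, 30.0]. χ² = 5.153. df = 2, critical = 4.605. Reject H₀.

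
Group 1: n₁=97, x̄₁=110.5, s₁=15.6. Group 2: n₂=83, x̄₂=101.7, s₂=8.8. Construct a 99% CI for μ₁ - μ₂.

Difference = 8.8. SE = √(15.6²/97 + 8.8²/83) = 1.855. CI = (4.02, 13.58)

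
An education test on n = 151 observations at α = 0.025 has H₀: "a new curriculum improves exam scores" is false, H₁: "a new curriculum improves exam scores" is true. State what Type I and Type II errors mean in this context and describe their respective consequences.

Type I (false positive): concluding that a new curriculum improves exam scores when it is not — adopting a curriculum that gives no real benefit — disruption for nothing. Type II (false negative): failing to conclude that a new curriculum improves exam scores when it is — keeping the old curriculum when the new one would have helped students. Which is costlier depends on domain priorities and is a judgement call rather than a statistical fact.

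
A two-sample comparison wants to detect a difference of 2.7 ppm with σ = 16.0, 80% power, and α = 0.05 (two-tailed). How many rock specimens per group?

n per group = 2(z_α/2 + z_β)²σ²/d² = 2×(1.96 + 0.84)²×16.0²/2.7² = 550.6 → n = 551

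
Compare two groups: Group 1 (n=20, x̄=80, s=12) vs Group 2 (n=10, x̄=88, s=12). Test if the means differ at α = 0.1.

Pooled sp = 12.0. t = -1.721, df = 28. Critical t = ±1.701. Reject H₀.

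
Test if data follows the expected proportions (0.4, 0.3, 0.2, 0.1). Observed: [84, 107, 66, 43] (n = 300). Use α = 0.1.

Expected: [120.0, 90.0, 60.0, 30.0]. χ² = 20.244. df = 3, critical = 6.251. Reject H₀.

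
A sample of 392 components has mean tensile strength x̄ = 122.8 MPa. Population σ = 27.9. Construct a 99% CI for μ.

CI = x̄ ± z*(σ/√n) = 122.8 ± 2.576(27.9/√392) = 122.8 ± 3.63 = (119.17, 126.43)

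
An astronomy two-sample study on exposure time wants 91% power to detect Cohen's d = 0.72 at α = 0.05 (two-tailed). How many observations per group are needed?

z_{α/2} = 1.96, z_β = Φ⁻¹(0.91) = 1.341. For medium effect (d = 0.72): n per group = 2(z_{α/2} + z_β)²/d² = 2(1.96 + 1.341)²/0.72² = 42.04 → 43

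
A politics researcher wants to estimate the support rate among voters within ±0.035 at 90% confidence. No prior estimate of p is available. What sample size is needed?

Conservative approach: use p = 0.5 (maximizes p(1-p) = 0.25). n = z²(0.25)/E² = 1.645²×0.25/0.035² = 552.2 → n = 553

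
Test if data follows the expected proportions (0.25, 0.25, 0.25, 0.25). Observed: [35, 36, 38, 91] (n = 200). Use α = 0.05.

Expected: [50.0, 50.0, 50.0, 50.0]. χ² = 44.92. df = 3, critical = 7.815. Reject H₀.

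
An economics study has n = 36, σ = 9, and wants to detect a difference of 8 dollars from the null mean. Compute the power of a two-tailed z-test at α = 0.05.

SE = σ/√n = 9/√36 = 1.5. Non-centrality λ = d/SE = 8/1.5 = 5.333. Power ≈ Φ(λ - z_{α/2}) = Φ(5.333 - 1.96) = Φ(3.373) = 1.0.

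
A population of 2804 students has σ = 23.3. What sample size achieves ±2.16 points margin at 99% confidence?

Without FPC: n₀ = (2.576×23.3/2.16)² = 772.14. With FPC: n = n₀N/(n₀+N-1) = 605.6 → n = 606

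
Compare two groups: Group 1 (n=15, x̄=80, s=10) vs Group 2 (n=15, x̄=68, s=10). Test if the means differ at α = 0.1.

Pooled sp = 10.0. t = 3.286, df = 28. Critical t = ±1.701. Reject H₀.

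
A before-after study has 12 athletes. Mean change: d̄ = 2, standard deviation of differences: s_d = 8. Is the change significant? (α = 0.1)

t = d̄/(s_d/√n) = 2/(8/√12) = 0.866. df = 11, critical t = ±1.796. Fail to reject H₀.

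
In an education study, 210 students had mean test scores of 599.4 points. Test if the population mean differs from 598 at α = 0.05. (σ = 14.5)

z = (x̄ - μ₀)/(σ/√n) = (599.4 - 598)/(14.5/√210) = 1.399. Critical value: ±1.96. Since |1.399| ≤ 1.96, Fail to reject H₀.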